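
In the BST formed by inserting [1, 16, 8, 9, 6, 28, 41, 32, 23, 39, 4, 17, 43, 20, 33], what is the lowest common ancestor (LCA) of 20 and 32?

Tree insertion order: [1, 16, 8, 9, 6, 28, 41, 32, 23, 39, 4, 17, 43, 20, 33]
Tree (level-order array): [1, None, 16, 8, 28, 6, 9, 23, 41, 4, None, None, None, 17, None, 32, 43, None, None, None, 20, None, 39, None, None, None, None, 33]
In a BST, the LCA of p=20, q=32 is the first node v on the
root-to-leaf path with p <= v <= q (go left if both < v, right if both > v).
Walk from root:
  at 1: both 20 and 32 > 1, go right
  at 16: both 20 and 32 > 16, go right
  at 28: 20 <= 28 <= 32, this is the LCA
LCA = 28


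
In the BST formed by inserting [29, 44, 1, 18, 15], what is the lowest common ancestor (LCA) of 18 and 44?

Tree insertion order: [29, 44, 1, 18, 15]
Tree (level-order array): [29, 1, 44, None, 18, None, None, 15]
In a BST, the LCA of p=18, q=44 is the first node v on the
root-to-leaf path with p <= v <= q (go left if both < v, right if both > v).
Walk from root:
  at 29: 18 <= 29 <= 44, this is the LCA
LCA = 29


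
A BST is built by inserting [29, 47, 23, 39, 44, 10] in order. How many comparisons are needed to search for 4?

Search path for 4: 29 -> 23 -> 10
Found: False
Comparisons: 3


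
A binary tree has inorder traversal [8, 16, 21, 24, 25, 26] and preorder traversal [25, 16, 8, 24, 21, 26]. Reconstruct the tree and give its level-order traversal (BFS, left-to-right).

Inorder:  [8, 16, 21, 24, 25, 26]
Preorder: [25, 16, 8, 24, 21, 26]
Algorithm: preorder visits root first, so consume preorder in order;
for each root, split the current inorder slice at that value into
left-subtree inorder and right-subtree inorder, then recurse.
Recursive splits:
  root=25; inorder splits into left=[8, 16, 21, 24], right=[26]
  root=16; inorder splits into left=[8], right=[21, 24]
  root=8; inorder splits into left=[], right=[]
  root=24; inorder splits into left=[21], right=[]
  root=21; inorder splits into left=[], right=[]
  root=26; inorder splits into left=[], right=[]
Reconstructed level-order: [25, 16, 26, 8, 24, 21]


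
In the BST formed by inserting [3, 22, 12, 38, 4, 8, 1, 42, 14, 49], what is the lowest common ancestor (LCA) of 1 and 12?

Tree insertion order: [3, 22, 12, 38, 4, 8, 1, 42, 14, 49]
Tree (level-order array): [3, 1, 22, None, None, 12, 38, 4, 14, None, 42, None, 8, None, None, None, 49]
In a BST, the LCA of p=1, q=12 is the first node v on the
root-to-leaf path with p <= v <= q (go left if both < v, right if both > v).
Walk from root:
  at 3: 1 <= 3 <= 12, this is the LCA
LCA = 3


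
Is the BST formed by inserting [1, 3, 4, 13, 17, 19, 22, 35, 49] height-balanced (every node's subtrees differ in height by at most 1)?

Tree (level-order array): [1, None, 3, None, 4, None, 13, None, 17, None, 19, None, 22, None, 35, None, 49]
Definition: a tree is height-balanced if, at every node, |h(left) - h(right)| <= 1 (empty subtree has height -1).
Bottom-up per-node check:
  node 49: h_left=-1, h_right=-1, diff=0 [OK], height=0
  node 35: h_left=-1, h_right=0, diff=1 [OK], height=1
  node 22: h_left=-1, h_right=1, diff=2 [FAIL (|-1-1|=2 > 1)], height=2
  node 19: h_left=-1, h_right=2, diff=3 [FAIL (|-1-2|=3 > 1)], height=3
  node 17: h_left=-1, h_right=3, diff=4 [FAIL (|-1-3|=4 > 1)], height=4
  node 13: h_left=-1, h_right=4, diff=5 [FAIL (|-1-4|=5 > 1)], height=5
  node 4: h_left=-1, h_right=5, diff=6 [FAIL (|-1-5|=6 > 1)], height=6
  node 3: h_left=-1, h_right=6, diff=7 [FAIL (|-1-6|=7 > 1)], height=7
  node 1: h_left=-1, h_right=7, diff=8 [FAIL (|-1-7|=8 > 1)], height=8
Node 22 violates the condition: |-1 - 1| = 2 > 1.
Result: Not balanced


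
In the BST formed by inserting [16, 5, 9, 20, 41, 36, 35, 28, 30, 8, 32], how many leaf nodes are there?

Tree built from: [16, 5, 9, 20, 41, 36, 35, 28, 30, 8, 32]
Tree (level-order array): [16, 5, 20, None, 9, None, 41, 8, None, 36, None, None, None, 35, None, 28, None, None, 30, None, 32]
Rule: A leaf has 0 children.
Per-node child counts:
  node 16: 2 child(ren)
  node 5: 1 child(ren)
  node 9: 1 child(ren)
  node 8: 0 child(ren)
  node 20: 1 child(ren)
  node 41: 1 child(ren)
  node 36: 1 child(ren)
  node 35: 1 child(ren)
  node 28: 1 child(ren)
  node 30: 1 child(ren)
  node 32: 0 child(ren)
Matching nodes: [8, 32]
Count of leaf nodes: 2


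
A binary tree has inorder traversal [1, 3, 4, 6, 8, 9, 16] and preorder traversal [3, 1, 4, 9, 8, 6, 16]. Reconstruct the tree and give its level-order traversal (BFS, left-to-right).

Inorder:  [1, 3, 4, 6, 8, 9, 16]
Preorder: [3, 1, 4, 9, 8, 6, 16]
Algorithm: preorder visits root first, so consume preorder in order;
for each root, split the current inorder slice at that value into
left-subtree inorder and right-subtree inorder, then recurse.
Recursive splits:
  root=3; inorder splits into left=[1], right=[4, 6, 8, 9, 16]
  root=1; inorder splits into left=[], right=[]
  root=4; inorder splits into left=[], right=[6, 8, 9, 16]
  root=9; inorder splits into left=[6, 8], right=[16]
  root=8; inorder splits into left=[6], right=[]
  root=6; inorder splits into left=[], right=[]
  root=16; inorder splits into left=[], right=[]
Reconstructed level-order: [3, 1, 4, 9, 8, 16, 6]


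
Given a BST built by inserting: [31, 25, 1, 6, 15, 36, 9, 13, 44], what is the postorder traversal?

Tree insertion order: [31, 25, 1, 6, 15, 36, 9, 13, 44]
Tree (level-order array): [31, 25, 36, 1, None, None, 44, None, 6, None, None, None, 15, 9, None, None, 13]
Postorder traversal: [13, 9, 15, 6, 1, 25, 44, 36, 31]


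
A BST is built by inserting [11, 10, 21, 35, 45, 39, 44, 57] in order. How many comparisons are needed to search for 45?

Search path for 45: 11 -> 21 -> 35 -> 45
Found: True
Comparisons: 4


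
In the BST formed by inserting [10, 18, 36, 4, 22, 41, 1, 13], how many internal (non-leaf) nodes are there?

Tree built from: [10, 18, 36, 4, 22, 41, 1, 13]
Tree (level-order array): [10, 4, 18, 1, None, 13, 36, None, None, None, None, 22, 41]
Rule: An internal node has at least one child.
Per-node child counts:
  node 10: 2 child(ren)
  node 4: 1 child(ren)
  node 1: 0 child(ren)
  node 18: 2 child(ren)
  node 13: 0 child(ren)
  node 36: 2 child(ren)
  node 22: 0 child(ren)
  node 41: 0 child(ren)
Matching nodes: [10, 4, 18, 36]
Count of internal (non-leaf) nodes: 4


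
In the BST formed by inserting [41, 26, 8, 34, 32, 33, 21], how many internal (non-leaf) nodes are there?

Tree built from: [41, 26, 8, 34, 32, 33, 21]
Tree (level-order array): [41, 26, None, 8, 34, None, 21, 32, None, None, None, None, 33]
Rule: An internal node has at least one child.
Per-node child counts:
  node 41: 1 child(ren)
  node 26: 2 child(ren)
  node 8: 1 child(ren)
  node 21: 0 child(ren)
  node 34: 1 child(ren)
  node 32: 1 child(ren)
  node 33: 0 child(ren)
Matching nodes: [41, 26, 8, 34, 32]
Count of internal (non-leaf) nodes: 5


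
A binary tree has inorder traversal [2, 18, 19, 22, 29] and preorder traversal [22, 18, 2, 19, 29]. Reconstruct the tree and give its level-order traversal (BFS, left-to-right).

Inorder:  [2, 18, 19, 22, 29]
Preorder: [22, 18, 2, 19, 29]
Algorithm: preorder visits root first, so consume preorder in order;
for each root, split the current inorder slice at that value into
left-subtree inorder and right-subtree inorder, then recurse.
Recursive splits:
  root=22; inorder splits into left=[2, 18, 19], right=[29]
  root=18; inorder splits into left=[2], right=[19]
  root=2; inorder splits into left=[], right=[]
  root=19; inorder splits into left=[], right=[]
  root=29; inorder splits into left=[], right=[]
Reconstructed level-order: [22, 18, 29, 2, 19]


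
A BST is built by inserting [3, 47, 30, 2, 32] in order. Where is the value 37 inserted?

Starting tree (level order): [3, 2, 47, None, None, 30, None, None, 32]
Insertion path: 3 -> 47 -> 30 -> 32
Result: insert 37 as right child of 32
Final tree (level order): [3, 2, 47, None, None, 30, None, None, 32, None, 37]


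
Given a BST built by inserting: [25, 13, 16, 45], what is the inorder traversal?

Tree insertion order: [25, 13, 16, 45]
Tree (level-order array): [25, 13, 45, None, 16]
Inorder traversal: [13, 16, 25, 45]


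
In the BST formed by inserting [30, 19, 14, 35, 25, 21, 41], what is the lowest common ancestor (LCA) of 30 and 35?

Tree insertion order: [30, 19, 14, 35, 25, 21, 41]
Tree (level-order array): [30, 19, 35, 14, 25, None, 41, None, None, 21]
In a BST, the LCA of p=30, q=35 is the first node v on the
root-to-leaf path with p <= v <= q (go left if both < v, right if both > v).
Walk from root:
  at 30: 30 <= 30 <= 35, this is the LCA
LCA = 30


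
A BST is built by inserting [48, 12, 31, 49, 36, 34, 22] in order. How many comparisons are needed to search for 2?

Search path for 2: 48 -> 12
Found: False
Comparisons: 2


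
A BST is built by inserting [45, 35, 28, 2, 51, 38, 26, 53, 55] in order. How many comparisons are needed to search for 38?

Search path for 38: 45 -> 35 -> 38
Found: True
Comparisons: 3


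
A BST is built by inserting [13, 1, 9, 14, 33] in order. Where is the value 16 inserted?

Starting tree (level order): [13, 1, 14, None, 9, None, 33]
Insertion path: 13 -> 14 -> 33
Result: insert 16 as left child of 33
Final tree (level order): [13, 1, 14, None, 9, None, 33, None, None, 16]


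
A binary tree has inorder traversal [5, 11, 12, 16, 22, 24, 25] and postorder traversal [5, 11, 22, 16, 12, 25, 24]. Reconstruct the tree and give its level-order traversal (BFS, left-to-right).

Inorder:   [5, 11, 12, 16, 22, 24, 25]
Postorder: [5, 11, 22, 16, 12, 25, 24]
Algorithm: postorder visits root last, so walk postorder right-to-left;
each value is the root of the current inorder slice — split it at that
value, recurse on the right subtree first, then the left.
Recursive splits:
  root=24; inorder splits into left=[5, 11, 12, 16, 22], right=[25]
  root=25; inorder splits into left=[], right=[]
  root=12; inorder splits into left=[5, 11], right=[16, 22]
  root=16; inorder splits into left=[], right=[22]
  root=22; inorder splits into left=[], right=[]
  root=11; inorder splits into left=[5], right=[]
  root=5; inorder splits into left=[], right=[]
Reconstructed level-order: [24, 12, 25, 11, 16, 5, 22]


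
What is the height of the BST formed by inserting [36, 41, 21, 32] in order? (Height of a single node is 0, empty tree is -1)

Insertion order: [36, 41, 21, 32]
Tree (level-order array): [36, 21, 41, None, 32]
Compute height bottom-up (empty subtree = -1):
  height(32) = 1 + max(-1, -1) = 0
  height(21) = 1 + max(-1, 0) = 1
  height(41) = 1 + max(-1, -1) = 0
  height(36) = 1 + max(1, 0) = 2
Height = 2


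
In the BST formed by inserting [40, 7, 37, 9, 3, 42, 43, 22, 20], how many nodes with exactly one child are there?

Tree built from: [40, 7, 37, 9, 3, 42, 43, 22, 20]
Tree (level-order array): [40, 7, 42, 3, 37, None, 43, None, None, 9, None, None, None, None, 22, 20]
Rule: These are nodes with exactly 1 non-null child.
Per-node child counts:
  node 40: 2 child(ren)
  node 7: 2 child(ren)
  node 3: 0 child(ren)
  node 37: 1 child(ren)
  node 9: 1 child(ren)
  node 22: 1 child(ren)
  node 20: 0 child(ren)
  node 42: 1 child(ren)
  node 43: 0 child(ren)
Matching nodes: [37, 9, 22, 42]
Count of nodes with exactly one child: 4


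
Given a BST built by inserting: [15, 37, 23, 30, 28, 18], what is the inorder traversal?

Tree insertion order: [15, 37, 23, 30, 28, 18]
Tree (level-order array): [15, None, 37, 23, None, 18, 30, None, None, 28]
Inorder traversal: [15, 18, 23, 28, 30, 37]


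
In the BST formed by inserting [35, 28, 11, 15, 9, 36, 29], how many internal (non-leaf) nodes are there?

Tree built from: [35, 28, 11, 15, 9, 36, 29]
Tree (level-order array): [35, 28, 36, 11, 29, None, None, 9, 15]
Rule: An internal node has at least one child.
Per-node child counts:
  node 35: 2 child(ren)
  node 28: 2 child(ren)
  node 11: 2 child(ren)
  node 9: 0 child(ren)
  node 15: 0 child(ren)
  node 29: 0 child(ren)
  node 36: 0 child(ren)
Matching nodes: [35, 28, 11]
Count of internal (non-leaf) nodes: 3


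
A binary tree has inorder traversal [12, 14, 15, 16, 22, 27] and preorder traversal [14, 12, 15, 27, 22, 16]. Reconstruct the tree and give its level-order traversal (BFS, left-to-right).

Inorder:  [12, 14, 15, 16, 22, 27]
Preorder: [14, 12, 15, 27, 22, 16]
Algorithm: preorder visits root first, so consume preorder in order;
for each root, split the current inorder slice at that value into
left-subtree inorder and right-subtree inorder, then recurse.
Recursive splits:
  root=14; inorder splits into left=[12], right=[15, 16, 22, 27]
  root=12; inorder splits into left=[], right=[]
  root=15; inorder splits into left=[], right=[16, 22, 27]
  root=27; inorder splits into left=[16, 22], right=[]
  root=22; inorder splits into left=[16], right=[]
  root=16; inorder splits into left=[], right=[]
Reconstructed level-order: [14, 12, 15, 27, 22, 16]


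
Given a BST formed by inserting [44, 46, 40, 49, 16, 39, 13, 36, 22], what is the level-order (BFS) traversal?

Tree insertion order: [44, 46, 40, 49, 16, 39, 13, 36, 22]
Tree (level-order array): [44, 40, 46, 16, None, None, 49, 13, 39, None, None, None, None, 36, None, 22]
BFS from the root, enqueuing left then right child of each popped node:
  queue [44] -> pop 44, enqueue [40, 46], visited so far: [44]
  queue [40, 46] -> pop 40, enqueue [16], visited so far: [44, 40]
  queue [46, 16] -> pop 46, enqueue [49], visited so far: [44, 40, 46]
  queue [16, 49] -> pop 16, enqueue [13, 39], visited so far: [44, 40, 46, 16]
  queue [49, 13, 39] -> pop 49, enqueue [none], visited so far: [44, 40, 46, 16, 49]
  queue [13, 39] -> pop 13, enqueue [none], visited so far: [44, 40, 46, 16, 49, 13]
  queue [39] -> pop 39, enqueue [36], visited so far: [44, 40, 46, 16, 49, 13, 39]
  queue [36] -> pop 36, enqueue [22], visited so far: [44, 40, 46, 16, 49, 13, 39, 36]
  queue [22] -> pop 22, enqueue [none], visited so far: [44, 40, 46, 16, 49, 13, 39, 36, 22]
Result: [44, 40, 46, 16, 49, 13, 39, 36, 22]


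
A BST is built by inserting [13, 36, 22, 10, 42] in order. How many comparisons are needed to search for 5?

Search path for 5: 13 -> 10
Found: False
Comparisons: 2


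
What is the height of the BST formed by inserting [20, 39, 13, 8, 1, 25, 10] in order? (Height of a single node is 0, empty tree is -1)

Insertion order: [20, 39, 13, 8, 1, 25, 10]
Tree (level-order array): [20, 13, 39, 8, None, 25, None, 1, 10]
Compute height bottom-up (empty subtree = -1):
  height(1) = 1 + max(-1, -1) = 0
  height(10) = 1 + max(-1, -1) = 0
  height(8) = 1 + max(0, 0) = 1
  height(13) = 1 + max(1, -1) = 2
  height(25) = 1 + max(-1, -1) = 0
  height(39) = 1 + max(0, -1) = 1
  height(20) = 1 + max(2, 1) = 3
Height = 3


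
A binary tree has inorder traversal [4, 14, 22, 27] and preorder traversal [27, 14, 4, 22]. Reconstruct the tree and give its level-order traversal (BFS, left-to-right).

Inorder:  [4, 14, 22, 27]
Preorder: [27, 14, 4, 22]
Algorithm: preorder visits root first, so consume preorder in order;
for each root, split the current inorder slice at that value into
left-subtree inorder and right-subtree inorder, then recurse.
Recursive splits:
  root=27; inorder splits into left=[4, 14, 22], right=[]
  root=14; inorder splits into left=[4], right=[22]
  root=4; inorder splits into left=[], right=[]
  root=22; inorder splits into left=[], right=[]
Reconstructed level-order: [27, 14, 4, 22]


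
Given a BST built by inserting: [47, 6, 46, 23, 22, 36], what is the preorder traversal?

Tree insertion order: [47, 6, 46, 23, 22, 36]
Tree (level-order array): [47, 6, None, None, 46, 23, None, 22, 36]
Preorder traversal: [47, 6, 46, 23, 22, 36]


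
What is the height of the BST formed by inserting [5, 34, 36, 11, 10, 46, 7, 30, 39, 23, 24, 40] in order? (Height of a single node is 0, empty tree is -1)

Insertion order: [5, 34, 36, 11, 10, 46, 7, 30, 39, 23, 24, 40]
Tree (level-order array): [5, None, 34, 11, 36, 10, 30, None, 46, 7, None, 23, None, 39, None, None, None, None, 24, None, 40]
Compute height bottom-up (empty subtree = -1):
  height(7) = 1 + max(-1, -1) = 0
  height(10) = 1 + max(0, -1) = 1
  height(24) = 1 + max(-1, -1) = 0
  height(23) = 1 + max(-1, 0) = 1
  height(30) = 1 + max(1, -1) = 2
  height(11) = 1 + max(1, 2) = 3
  height(40) = 1 + max(-1, -1) = 0
  height(39) = 1 + max(-1, 0) = 1
  height(46) = 1 + max(1, -1) = 2
  height(36) = 1 + max(-1, 2) = 3
  height(34) = 1 + max(3, 3) = 4
  height(5) = 1 + max(-1, 4) = 5
Height = 5


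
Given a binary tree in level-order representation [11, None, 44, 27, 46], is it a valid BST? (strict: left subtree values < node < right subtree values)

Level-order array: [11, None, 44, 27, 46]
Validate using subtree bounds (lo, hi): at each node, require lo < value < hi,
then recurse left with hi=value and right with lo=value.
Preorder trace (stopping at first violation):
  at node 11 with bounds (-inf, +inf): OK
  at node 44 with bounds (11, +inf): OK
  at node 27 with bounds (11, 44): OK
  at node 46 with bounds (44, +inf): OK
No violation found at any node.
Result: Valid BST


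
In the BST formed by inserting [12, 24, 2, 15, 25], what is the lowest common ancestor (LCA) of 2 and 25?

Tree insertion order: [12, 24, 2, 15, 25]
Tree (level-order array): [12, 2, 24, None, None, 15, 25]
In a BST, the LCA of p=2, q=25 is the first node v on the
root-to-leaf path with p <= v <= q (go left if both < v, right if both > v).
Walk from root:
  at 12: 2 <= 12 <= 25, this is the LCA
LCA = 12


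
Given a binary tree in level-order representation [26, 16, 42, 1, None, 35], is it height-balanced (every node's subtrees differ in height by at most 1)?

Tree (level-order array): [26, 16, 42, 1, None, 35]
Definition: a tree is height-balanced if, at every node, |h(left) - h(right)| <= 1 (empty subtree has height -1).
Bottom-up per-node check:
  node 1: h_left=-1, h_right=-1, diff=0 [OK], height=0
  node 16: h_left=0, h_right=-1, diff=1 [OK], height=1
  node 35: h_left=-1, h_right=-1, diff=0 [OK], height=0
  node 42: h_left=0, h_right=-1, diff=1 [OK], height=1
  node 26: h_left=1, h_right=1, diff=0 [OK], height=2
All nodes satisfy the balance condition.
Result: Balanced


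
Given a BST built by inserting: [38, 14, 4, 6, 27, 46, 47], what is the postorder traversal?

Tree insertion order: [38, 14, 4, 6, 27, 46, 47]
Tree (level-order array): [38, 14, 46, 4, 27, None, 47, None, 6]
Postorder traversal: [6, 4, 27, 14, 47, 46, 38]


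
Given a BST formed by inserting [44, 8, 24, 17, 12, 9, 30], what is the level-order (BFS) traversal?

Tree insertion order: [44, 8, 24, 17, 12, 9, 30]
Tree (level-order array): [44, 8, None, None, 24, 17, 30, 12, None, None, None, 9]
BFS from the root, enqueuing left then right child of each popped node:
  queue [44] -> pop 44, enqueue [8], visited so far: [44]
  queue [8] -> pop 8, enqueue [24], visited so far: [44, 8]
  queue [24] -> pop 24, enqueue [17, 30], visited so far: [44, 8, 24]
  queue [17, 30] -> pop 17, enqueue [12], visited so far: [44, 8, 24, 17]
  queue [30, 12] -> pop 30, enqueue [none], visited so far: [44, 8, 24, 17, 30]
  queue [12] -> pop 12, enqueue [9], visited so far: [44, 8, 24, 17, 30, 12]
  queue [9] -> pop 9, enqueue [none], visited so far: [44, 8, 24, 17, 30, 12, 9]
Result: [44, 8, 24, 17, 30, 12, 9]


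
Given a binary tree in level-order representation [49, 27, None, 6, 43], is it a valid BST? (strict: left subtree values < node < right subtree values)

Level-order array: [49, 27, None, 6, 43]
Validate using subtree bounds (lo, hi): at each node, require lo < value < hi,
then recurse left with hi=value and right with lo=value.
Preorder trace (stopping at first violation):
  at node 49 with bounds (-inf, +inf): OK
  at node 27 with bounds (-inf, 49): OK
  at node 6 with bounds (-inf, 27): OK
  at node 43 with bounds (27, 49): OK
No violation found at any node.
Result: Valid BST


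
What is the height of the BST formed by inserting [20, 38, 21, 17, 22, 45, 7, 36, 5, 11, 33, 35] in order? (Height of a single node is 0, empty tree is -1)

Insertion order: [20, 38, 21, 17, 22, 45, 7, 36, 5, 11, 33, 35]
Tree (level-order array): [20, 17, 38, 7, None, 21, 45, 5, 11, None, 22, None, None, None, None, None, None, None, 36, 33, None, None, 35]
Compute height bottom-up (empty subtree = -1):
  height(5) = 1 + max(-1, -1) = 0
  height(11) = 1 + max(-1, -1) = 0
  height(7) = 1 + max(0, 0) = 1
  height(17) = 1 + max(1, -1) = 2
  height(35) = 1 + max(-1, -1) = 0
  height(33) = 1 + max(-1, 0) = 1
  height(36) = 1 + max(1, -1) = 2
  height(22) = 1 + max(-1, 2) = 3
  height(21) = 1 + max(-1, 3) = 4
  height(45) = 1 + max(-1, -1) = 0
  height(38) = 1 + max(4, 0) = 5
  height(20) = 1 + max(2, 5) = 6
Height = 6


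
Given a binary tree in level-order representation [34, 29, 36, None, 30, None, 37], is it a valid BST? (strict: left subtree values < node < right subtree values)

Level-order array: [34, 29, 36, None, 30, None, 37]
Validate using subtree bounds (lo, hi): at each node, require lo < value < hi,
then recurse left with hi=value and right with lo=value.
Preorder trace (stopping at first violation):
  at node 34 with bounds (-inf, +inf): OK
  at node 29 with bounds (-inf, 34): OK
  at node 30 with bounds (29, 34): OK
  at node 36 with bounds (34, +inf): OK
  at node 37 with bounds (36, +inf): OK
No violation found at any node.
Result: Valid BST


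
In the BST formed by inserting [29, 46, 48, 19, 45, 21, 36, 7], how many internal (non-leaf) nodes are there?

Tree built from: [29, 46, 48, 19, 45, 21, 36, 7]
Tree (level-order array): [29, 19, 46, 7, 21, 45, 48, None, None, None, None, 36]
Rule: An internal node has at least one child.
Per-node child counts:
  node 29: 2 child(ren)
  node 19: 2 child(ren)
  node 7: 0 child(ren)
  node 21: 0 child(ren)
  node 46: 2 child(ren)
  node 45: 1 child(ren)
  node 36: 0 child(ren)
  node 48: 0 child(ren)
Matching nodes: [29, 19, 46, 45]
Count of internal (non-leaf) nodes: 4


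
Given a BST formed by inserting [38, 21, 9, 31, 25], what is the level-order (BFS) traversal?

Tree insertion order: [38, 21, 9, 31, 25]
Tree (level-order array): [38, 21, None, 9, 31, None, None, 25]
BFS from the root, enqueuing left then right child of each popped node:
  queue [38] -> pop 38, enqueue [21], visited so far: [38]
  queue [21] -> pop 21, enqueue [9, 31], visited so far: [38, 21]
  queue [9, 31] -> pop 9, enqueue [none], visited so far: [38, 21, 9]
  queue [31] -> pop 31, enqueue [25], visited so far: [38, 21, 9, 31]
  queue [25] -> pop 25, enqueue [none], visited so far: [38, 21, 9, 31, 25]
Result: [38, 21, 9, 31, 25]


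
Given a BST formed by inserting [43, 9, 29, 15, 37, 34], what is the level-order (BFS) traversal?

Tree insertion order: [43, 9, 29, 15, 37, 34]
Tree (level-order array): [43, 9, None, None, 29, 15, 37, None, None, 34]
BFS from the root, enqueuing left then right child of each popped node:
  queue [43] -> pop 43, enqueue [9], visited so far: [43]
  queue [9] -> pop 9, enqueue [29], visited so far: [43, 9]
  queue [29] -> pop 29, enqueue [15, 37], visited so far: [43, 9, 29]
  queue [15, 37] -> pop 15, enqueue [none], visited so far: [43, 9, 29, 15]
  queue [37] -> pop 37, enqueue [34], visited so far: [43, 9, 29, 15, 37]
  queue [34] -> pop 34, enqueue [none], visited so far: [43, 9, 29, 15, 37, 34]
Result: [43, 9, 29, 15, 37, 34]


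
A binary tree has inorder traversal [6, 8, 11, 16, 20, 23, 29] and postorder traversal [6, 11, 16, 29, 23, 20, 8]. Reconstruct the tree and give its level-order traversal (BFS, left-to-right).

Inorder:   [6, 8, 11, 16, 20, 23, 29]
Postorder: [6, 11, 16, 29, 23, 20, 8]
Algorithm: postorder visits root last, so walk postorder right-to-left;
each value is the root of the current inorder slice — split it at that
value, recurse on the right subtree first, then the left.
Recursive splits:
  root=8; inorder splits into left=[6], right=[11, 16, 20, 23, 29]
  root=20; inorder splits into left=[11, 16], right=[23, 29]
  root=23; inorder splits into left=[], right=[29]
  root=29; inorder splits into left=[], right=[]
  root=16; inorder splits into left=[11], right=[]
  root=11; inorder splits into left=[], right=[]
  root=6; inorder splits into left=[], right=[]
Reconstructed level-order: [8, 6, 20, 16, 23, 11, 29]


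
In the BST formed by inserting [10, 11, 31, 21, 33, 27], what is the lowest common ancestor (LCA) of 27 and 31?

Tree insertion order: [10, 11, 31, 21, 33, 27]
Tree (level-order array): [10, None, 11, None, 31, 21, 33, None, 27]
In a BST, the LCA of p=27, q=31 is the first node v on the
root-to-leaf path with p <= v <= q (go left if both < v, right if both > v).
Walk from root:
  at 10: both 27 and 31 > 10, go right
  at 11: both 27 and 31 > 11, go right
  at 31: 27 <= 31 <= 31, this is the LCA
LCA = 31


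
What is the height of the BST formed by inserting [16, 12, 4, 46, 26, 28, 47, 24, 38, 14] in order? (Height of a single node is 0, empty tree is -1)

Insertion order: [16, 12, 4, 46, 26, 28, 47, 24, 38, 14]
Tree (level-order array): [16, 12, 46, 4, 14, 26, 47, None, None, None, None, 24, 28, None, None, None, None, None, 38]
Compute height bottom-up (empty subtree = -1):
  height(4) = 1 + max(-1, -1) = 0
  height(14) = 1 + max(-1, -1) = 0
  height(12) = 1 + max(0, 0) = 1
  height(24) = 1 + max(-1, -1) = 0
  height(38) = 1 + max(-1, -1) = 0
  height(28) = 1 + max(-1, 0) = 1
  height(26) = 1 + max(0, 1) = 2
  height(47) = 1 + max(-1, -1) = 0
  height(46) = 1 + max(2, 0) = 3
  height(16) = 1 + max(1, 3) = 4
Height = 4


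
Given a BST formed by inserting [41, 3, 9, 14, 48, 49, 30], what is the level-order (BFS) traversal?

Tree insertion order: [41, 3, 9, 14, 48, 49, 30]
Tree (level-order array): [41, 3, 48, None, 9, None, 49, None, 14, None, None, None, 30]
BFS from the root, enqueuing left then right child of each popped node:
  queue [41] -> pop 41, enqueue [3, 48], visited so far: [41]
  queue [3, 48] -> pop 3, enqueue [9], visited so far: [41, 3]
  queue [48, 9] -> pop 48, enqueue [49], visited so far: [41, 3, 48]
  queue [9, 49] -> pop 9, enqueue [14], visited so far: [41, 3, 48, 9]
  queue [49, 14] -> pop 49, enqueue [none], visited so far: [41, 3, 48, 9, 49]
  queue [14] -> pop 14, enqueue [30], visited so far: [41, 3, 48, 9, 49, 14]
  queue [30] -> pop 30, enqueue [none], visited so far: [41, 3, 48, 9, 49, 14, 30]
Result: [41, 3, 48, 9, 49, 14, 30]


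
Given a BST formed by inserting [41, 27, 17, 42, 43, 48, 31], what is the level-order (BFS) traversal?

Tree insertion order: [41, 27, 17, 42, 43, 48, 31]
Tree (level-order array): [41, 27, 42, 17, 31, None, 43, None, None, None, None, None, 48]
BFS from the root, enqueuing left then right child of each popped node:
  queue [41] -> pop 41, enqueue [27, 42], visited so far: [41]
  queue [27, 42] -> pop 27, enqueue [17, 31], visited so far: [41, 27]
  queue [42, 17, 31] -> pop 42, enqueue [43], visited so far: [41, 27, 42]
  queue [17, 31, 43] -> pop 17, enqueue [none], visited so far: [41, 27, 42, 17]
  queue [31, 43] -> pop 31, enqueue [none], visited so far: [41, 27, 42, 17, 31]
  queue [43] -> pop 43, enqueue [48], visited so far: [41, 27, 42, 17, 31, 43]
  queue [48] -> pop 48, enqueue [none], visited so far: [41, 27, 42, 17, 31, 43, 48]
Result: [41, 27, 42, 17, 31, 43, 48]


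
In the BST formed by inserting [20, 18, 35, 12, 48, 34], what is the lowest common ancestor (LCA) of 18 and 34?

Tree insertion order: [20, 18, 35, 12, 48, 34]
Tree (level-order array): [20, 18, 35, 12, None, 34, 48]
In a BST, the LCA of p=18, q=34 is the first node v on the
root-to-leaf path with p <= v <= q (go left if both < v, right if both > v).
Walk from root:
  at 20: 18 <= 20 <= 34, this is the LCA
LCA = 20


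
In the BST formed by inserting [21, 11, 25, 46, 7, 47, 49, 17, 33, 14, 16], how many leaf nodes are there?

Tree built from: [21, 11, 25, 46, 7, 47, 49, 17, 33, 14, 16]
Tree (level-order array): [21, 11, 25, 7, 17, None, 46, None, None, 14, None, 33, 47, None, 16, None, None, None, 49]
Rule: A leaf has 0 children.
Per-node child counts:
  node 21: 2 child(ren)
  node 11: 2 child(ren)
  node 7: 0 child(ren)
  node 17: 1 child(ren)
  node 14: 1 child(ren)
  node 16: 0 child(ren)
  node 25: 1 child(ren)
  node 46: 2 child(ren)
  node 33: 0 child(ren)
  node 47: 1 child(ren)
  node 49: 0 child(ren)
Matching nodes: [7, 16, 33, 49]
Count of leaf nodes: 4


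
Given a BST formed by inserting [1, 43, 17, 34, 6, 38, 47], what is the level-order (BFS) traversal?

Tree insertion order: [1, 43, 17, 34, 6, 38, 47]
Tree (level-order array): [1, None, 43, 17, 47, 6, 34, None, None, None, None, None, 38]
BFS from the root, enqueuing left then right child of each popped node:
  queue [1] -> pop 1, enqueue [43], visited so far: [1]
  queue [43] -> pop 43, enqueue [17, 47], visited so far: [1, 43]
  queue [17, 47] -> pop 17, enqueue [6, 34], visited so far: [1, 43, 17]
  queue [47, 6, 34] -> pop 47, enqueue [none], visited so far: [1, 43, 17, 47]
  queue [6, 34] -> pop 6, enqueue [none], visited so far: [1, 43, 17, 47, 6]
  queue [34] -> pop 34, enqueue [38], visited so far: [1, 43, 17, 47, 6, 34]
  queue [38] -> pop 38, enqueue [none], visited so far: [1, 43, 17, 47, 6, 34, 38]
Result: [1, 43, 17, 47, 6, 34, 38]


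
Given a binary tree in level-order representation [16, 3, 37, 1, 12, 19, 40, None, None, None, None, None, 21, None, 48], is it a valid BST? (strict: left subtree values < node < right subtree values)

Level-order array: [16, 3, 37, 1, 12, 19, 40, None, None, None, None, None, 21, None, 48]
Validate using subtree bounds (lo, hi): at each node, require lo < value < hi,
then recurse left with hi=value and right with lo=value.
Preorder trace (stopping at first violation):
  at node 16 with bounds (-inf, +inf): OK
  at node 3 with bounds (-inf, 16): OK
  at node 1 with bounds (-inf, 3): OK
  at node 12 with bounds (3, 16): OK
  at node 37 with bounds (16, +inf): OK
  at node 19 with bounds (16, 37): OK
  at node 21 with bounds (19, 37): OK
  at node 40 with bounds (37, +inf): OK
  at node 48 with bounds (40, +inf): OK
No violation found at any node.
Result: Valid BST


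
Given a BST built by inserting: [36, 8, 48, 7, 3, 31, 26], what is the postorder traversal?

Tree insertion order: [36, 8, 48, 7, 3, 31, 26]
Tree (level-order array): [36, 8, 48, 7, 31, None, None, 3, None, 26]
Postorder traversal: [3, 7, 26, 31, 8, 48, 36]


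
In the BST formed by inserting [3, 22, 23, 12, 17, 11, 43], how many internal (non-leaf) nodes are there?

Tree built from: [3, 22, 23, 12, 17, 11, 43]
Tree (level-order array): [3, None, 22, 12, 23, 11, 17, None, 43]
Rule: An internal node has at least one child.
Per-node child counts:
  node 3: 1 child(ren)
  node 22: 2 child(ren)
  node 12: 2 child(ren)
  node 11: 0 child(ren)
  node 17: 0 child(ren)
  node 23: 1 child(ren)
  node 43: 0 child(ren)
Matching nodes: [3, 22, 12, 23]
Count of internal (non-leaf) nodes: 4


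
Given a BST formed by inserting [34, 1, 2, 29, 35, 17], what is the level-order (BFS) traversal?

Tree insertion order: [34, 1, 2, 29, 35, 17]
Tree (level-order array): [34, 1, 35, None, 2, None, None, None, 29, 17]
BFS from the root, enqueuing left then right child of each popped node:
  queue [34] -> pop 34, enqueue [1, 35], visited so far: [34]
  queue [1, 35] -> pop 1, enqueue [2], visited so far: [34, 1]
  queue [35, 2] -> pop 35, enqueue [none], visited so far: [34, 1, 35]
  queue [2] -> pop 2, enqueue [29], visited so far: [34, 1, 35, 2]
  queue [29] -> pop 29, enqueue [17], visited so far: [34, 1, 35, 2, 29]
  queue [17] -> pop 17, enqueue [none], visited so far: [34, 1, 35, 2, 29, 17]
Result: [34, 1, 35, 2, 29, 17]


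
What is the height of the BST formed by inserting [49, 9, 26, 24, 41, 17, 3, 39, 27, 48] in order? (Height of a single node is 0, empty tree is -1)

Insertion order: [49, 9, 26, 24, 41, 17, 3, 39, 27, 48]
Tree (level-order array): [49, 9, None, 3, 26, None, None, 24, 41, 17, None, 39, 48, None, None, 27]
Compute height bottom-up (empty subtree = -1):
  height(3) = 1 + max(-1, -1) = 0
  height(17) = 1 + max(-1, -1) = 0
  height(24) = 1 + max(0, -1) = 1
  height(27) = 1 + max(-1, -1) = 0
  height(39) = 1 + max(0, -1) = 1
  height(48) = 1 + max(-1, -1) = 0
  height(41) = 1 + max(1, 0) = 2
  height(26) = 1 + max(1, 2) = 3
  height(9) = 1 + max(0, 3) = 4
  height(49) = 1 + max(4, -1) = 5
Height = 5


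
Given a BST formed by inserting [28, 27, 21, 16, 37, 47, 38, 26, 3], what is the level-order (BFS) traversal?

Tree insertion order: [28, 27, 21, 16, 37, 47, 38, 26, 3]
Tree (level-order array): [28, 27, 37, 21, None, None, 47, 16, 26, 38, None, 3]
BFS from the root, enqueuing left then right child of each popped node:
  queue [28] -> pop 28, enqueue [27, 37], visited so far: [28]
  queue [27, 37] -> pop 27, enqueue [21], visited so far: [28, 27]
  queue [37, 21] -> pop 37, enqueue [47], visited so far: [28, 27, 37]
  queue [21, 47] -> pop 21, enqueue [16, 26], visited so far: [28, 27, 37, 21]
  queue [47, 16, 26] -> pop 47, enqueue [38], visited so far: [28, 27, 37, 21, 47]
  queue [16, 26, 38] -> pop 16, enqueue [3], visited so far: [28, 27, 37, 21, 47, 16]
  queue [26, 38, 3] -> pop 26, enqueue [none], visited so far: [28, 27, 37, 21, 47, 16, 26]
  queue [38, 3] -> pop 38, enqueue [none], visited so far: [28, 27, 37, 21, 47, 16, 26, 38]
  queue [3] -> pop 3, enqueue [none], visited so far: [28, 27, 37, 21, 47, 16, 26, 38, 3]
Result: [28, 27, 37, 21, 47, 16, 26, 38, 3]


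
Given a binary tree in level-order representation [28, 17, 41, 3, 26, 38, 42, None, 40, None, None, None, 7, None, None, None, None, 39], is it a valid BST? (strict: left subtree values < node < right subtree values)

Level-order array: [28, 17, 41, 3, 26, 38, 42, None, 40, None, None, None, 7, None, None, None, None, 39]
Validate using subtree bounds (lo, hi): at each node, require lo < value < hi,
then recurse left with hi=value and right with lo=value.
Preorder trace (stopping at first violation):
  at node 28 with bounds (-inf, +inf): OK
  at node 17 with bounds (-inf, 28): OK
  at node 3 with bounds (-inf, 17): OK
  at node 40 with bounds (3, 17): VIOLATION
Node 40 violates its bound: not (3 < 40 < 17).
Result: Not a valid BST


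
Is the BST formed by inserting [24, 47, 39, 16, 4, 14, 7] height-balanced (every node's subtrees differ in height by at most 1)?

Tree (level-order array): [24, 16, 47, 4, None, 39, None, None, 14, None, None, 7]
Definition: a tree is height-balanced if, at every node, |h(left) - h(right)| <= 1 (empty subtree has height -1).
Bottom-up per-node check:
  node 7: h_left=-1, h_right=-1, diff=0 [OK], height=0
  node 14: h_left=0, h_right=-1, diff=1 [OK], height=1
  node 4: h_left=-1, h_right=1, diff=2 [FAIL (|-1-1|=2 > 1)], height=2
  node 16: h_left=2, h_right=-1, diff=3 [FAIL (|2--1|=3 > 1)], height=3
  node 39: h_left=-1, h_right=-1, diff=0 [OK], height=0
  node 47: h_left=0, h_right=-1, diff=1 [OK], height=1
  node 24: h_left=3, h_right=1, diff=2 [FAIL (|3-1|=2 > 1)], height=4
Node 4 violates the condition: |-1 - 1| = 2 > 1.
Result: Not balanced


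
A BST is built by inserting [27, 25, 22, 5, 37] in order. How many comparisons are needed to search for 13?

Search path for 13: 27 -> 25 -> 22 -> 5
Found: False
Comparisons: 4


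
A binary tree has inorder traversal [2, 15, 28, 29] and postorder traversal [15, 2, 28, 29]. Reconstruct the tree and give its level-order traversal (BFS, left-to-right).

Inorder:   [2, 15, 28, 29]
Postorder: [15, 2, 28, 29]
Algorithm: postorder visits root last, so walk postorder right-to-left;
each value is the root of the current inorder slice — split it at that
value, recurse on the right subtree first, then the left.
Recursive splits:
  root=29; inorder splits into left=[2, 15, 28], right=[]
  root=28; inorder splits into left=[2, 15], right=[]
  root=2; inorder splits into left=[], right=[15]
  root=15; inorder splits into left=[], right=[]
Reconstructed level-order: [29, 28, 2, 15]


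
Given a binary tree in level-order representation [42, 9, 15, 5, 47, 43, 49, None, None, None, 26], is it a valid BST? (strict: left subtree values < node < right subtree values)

Level-order array: [42, 9, 15, 5, 47, 43, 49, None, None, None, 26]
Validate using subtree bounds (lo, hi): at each node, require lo < value < hi,
then recurse left with hi=value and right with lo=value.
Preorder trace (stopping at first violation):
  at node 42 with bounds (-inf, +inf): OK
  at node 9 with bounds (-inf, 42): OK
  at node 5 with bounds (-inf, 9): OK
  at node 47 with bounds (9, 42): VIOLATION
Node 47 violates its bound: not (9 < 47 < 42).
Result: Not a valid BST


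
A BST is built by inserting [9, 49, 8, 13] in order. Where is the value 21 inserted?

Starting tree (level order): [9, 8, 49, None, None, 13]
Insertion path: 9 -> 49 -> 13
Result: insert 21 as right child of 13
Final tree (level order): [9, 8, 49, None, None, 13, None, None, 21]


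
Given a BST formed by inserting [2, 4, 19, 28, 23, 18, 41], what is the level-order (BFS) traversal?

Tree insertion order: [2, 4, 19, 28, 23, 18, 41]
Tree (level-order array): [2, None, 4, None, 19, 18, 28, None, None, 23, 41]
BFS from the root, enqueuing left then right child of each popped node:
  queue [2] -> pop 2, enqueue [4], visited so far: [2]
  queue [4] -> pop 4, enqueue [19], visited so far: [2, 4]
  queue [19] -> pop 19, enqueue [18, 28], visited so far: [2, 4, 19]
  queue [18, 28] -> pop 18, enqueue [none], visited so far: [2, 4, 19, 18]
  queue [28] -> pop 28, enqueue [23, 41], visited so far: [2, 4, 19, 18, 28]
  queue [23, 41] -> pop 23, enqueue [none], visited so far: [2, 4, 19, 18, 28, 23]
  queue [41] -> pop 41, enqueue [none], visited so far: [2, 4, 19, 18, 28, 23, 41]
Result: [2, 4, 19, 18, 28, 23, 41]


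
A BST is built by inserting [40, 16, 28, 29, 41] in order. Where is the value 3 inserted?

Starting tree (level order): [40, 16, 41, None, 28, None, None, None, 29]
Insertion path: 40 -> 16
Result: insert 3 as left child of 16
Final tree (level order): [40, 16, 41, 3, 28, None, None, None, None, None, 29]


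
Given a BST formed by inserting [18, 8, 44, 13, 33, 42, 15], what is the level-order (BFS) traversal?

Tree insertion order: [18, 8, 44, 13, 33, 42, 15]
Tree (level-order array): [18, 8, 44, None, 13, 33, None, None, 15, None, 42]
BFS from the root, enqueuing left then right child of each popped node:
  queue [18] -> pop 18, enqueue [8, 44], visited so far: [18]
  queue [8, 44] -> pop 8, enqueue [13], visited so far: [18, 8]
  queue [44, 13] -> pop 44, enqueue [33], visited so far: [18, 8, 44]
  queue [13, 33] -> pop 13, enqueue [15], visited so far: [18, 8, 44, 13]
  queue [33, 15] -> pop 33, enqueue [42], visited so far: [18, 8, 44, 13, 33]
  queue [15, 42] -> pop 15, enqueue [none], visited so far: [18, 8, 44, 13, 33, 15]
  queue [42] -> pop 42, enqueue [none], visited so far: [18, 8, 44, 13, 33, 15, 42]
Result: [18, 8, 44, 13, 33, 15, 42]


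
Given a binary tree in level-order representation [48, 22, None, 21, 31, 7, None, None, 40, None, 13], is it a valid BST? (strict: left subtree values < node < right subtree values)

Level-order array: [48, 22, None, 21, 31, 7, None, None, 40, None, 13]
Validate using subtree bounds (lo, hi): at each node, require lo < value < hi,
then recurse left with hi=value and right with lo=value.
Preorder trace (stopping at first violation):
  at node 48 with bounds (-inf, +inf): OK
  at node 22 with bounds (-inf, 48): OK
  at node 21 with bounds (-inf, 22): OK
  at node 7 with bounds (-inf, 21): OK
  at node 13 with bounds (7, 21): OK
  at node 31 with bounds (22, 48): OK
  at node 40 with bounds (31, 48): OK
No violation found at any node.
Result: Valid BST


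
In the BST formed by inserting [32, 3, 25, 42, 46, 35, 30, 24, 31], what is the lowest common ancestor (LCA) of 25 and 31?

Tree insertion order: [32, 3, 25, 42, 46, 35, 30, 24, 31]
Tree (level-order array): [32, 3, 42, None, 25, 35, 46, 24, 30, None, None, None, None, None, None, None, 31]
In a BST, the LCA of p=25, q=31 is the first node v on the
root-to-leaf path with p <= v <= q (go left if both < v, right if both > v).
Walk from root:
  at 32: both 25 and 31 < 32, go left
  at 3: both 25 and 31 > 3, go right
  at 25: 25 <= 25 <= 31, this is the LCA
LCA = 25
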